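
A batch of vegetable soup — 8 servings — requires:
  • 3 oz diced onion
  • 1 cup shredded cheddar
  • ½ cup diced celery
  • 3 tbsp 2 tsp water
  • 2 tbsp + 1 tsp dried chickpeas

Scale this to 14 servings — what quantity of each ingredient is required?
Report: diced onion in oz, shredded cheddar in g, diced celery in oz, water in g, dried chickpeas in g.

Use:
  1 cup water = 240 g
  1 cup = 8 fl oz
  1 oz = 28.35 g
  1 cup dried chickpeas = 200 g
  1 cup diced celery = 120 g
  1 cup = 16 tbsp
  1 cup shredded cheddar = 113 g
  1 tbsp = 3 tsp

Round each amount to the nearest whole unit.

Scaling factor: 14/8 = 7/4 = 1.75.
diced onion: 3 oz × 7/4 ≈ 5 oz
shredded cheddar: 1 cup × 7/4 × 113 g/cup ≈ 198 g
diced celery: 0.5 cup × 7/4 × 120 g/cup ÷ 28.35 g/oz ≈ 4 oz
water: (3 tbsp + 2 tsp = 11/3 tbsp) × 7/4 ÷ 16 tbsp/cup × 240 g/cup ≈ 96 g
dried chickpeas: (2 tbsp + 1 tsp = 7/3 tbsp) × 7/4 ÷ 16 tbsp/cup × 200 g/cup ≈ 51 g

diced onion: 5 oz; shredded cheddar: 198 g; diced celery: 4 oz; water: 96 g; dried chickpeas: 51 g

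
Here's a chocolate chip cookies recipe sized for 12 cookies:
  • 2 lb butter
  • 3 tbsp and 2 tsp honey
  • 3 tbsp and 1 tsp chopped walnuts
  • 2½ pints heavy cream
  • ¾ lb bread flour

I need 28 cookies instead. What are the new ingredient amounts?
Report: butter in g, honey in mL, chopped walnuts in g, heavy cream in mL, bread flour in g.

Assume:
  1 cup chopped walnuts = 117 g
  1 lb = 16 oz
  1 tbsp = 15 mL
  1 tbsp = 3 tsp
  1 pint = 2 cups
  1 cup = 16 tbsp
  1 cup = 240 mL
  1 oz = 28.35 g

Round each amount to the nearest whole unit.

Scaling factor: 28/12 = 7/3.
butter: 2 lb × 7/3 × 16 oz/lb × 28.35 g/oz ≈ 2117 g
honey: (3 tbsp + 2 tsp = 11/3 tbsp) × 7/3 × 15 mL/tbsp ≈ 128 mL
chopped walnuts: (3 tbsp + 1 tsp = 10/3 tbsp) × 7/3 ÷ 16 tbsp/cup × 117 g/cup ≈ 57 g
heavy cream: 2.5 pint × 7/3 × 2 cup/pint × 240 mL/cup = 2800 mL
bread flour: 0.75 lb × 7/3 × 16 oz/lb × 28.35 g/oz ≈ 794 g

butter: 2117 g; honey: 128 mL; chopped walnuts: 57 g; heavy cream: 2800 mL; bread flour: 794 g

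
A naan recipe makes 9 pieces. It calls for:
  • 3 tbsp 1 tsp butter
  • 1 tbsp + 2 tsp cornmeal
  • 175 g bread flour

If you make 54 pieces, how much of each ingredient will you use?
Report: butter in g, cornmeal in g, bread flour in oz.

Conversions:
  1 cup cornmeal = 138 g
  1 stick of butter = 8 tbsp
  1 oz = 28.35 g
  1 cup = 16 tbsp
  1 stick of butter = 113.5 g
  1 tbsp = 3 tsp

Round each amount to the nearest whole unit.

butter: 284 g; cornmeal: 86 g; bread flour: 37 oz

Scaling factor: 54/9 = 6.
butter: (3 tbsp + 1 tsp = 10/3 tbsp) × 6 ÷ 8 tbsp/stick × 113.5 g/stick ≈ 284 g
cornmeal: (1 tbsp + 2 tsp = 5/3 tbsp) × 6 ÷ 16 tbsp/cup × 138 g/cup ≈ 86 g
bread flour: 175 g × 6 ÷ 28.35 g/oz ≈ 37 oz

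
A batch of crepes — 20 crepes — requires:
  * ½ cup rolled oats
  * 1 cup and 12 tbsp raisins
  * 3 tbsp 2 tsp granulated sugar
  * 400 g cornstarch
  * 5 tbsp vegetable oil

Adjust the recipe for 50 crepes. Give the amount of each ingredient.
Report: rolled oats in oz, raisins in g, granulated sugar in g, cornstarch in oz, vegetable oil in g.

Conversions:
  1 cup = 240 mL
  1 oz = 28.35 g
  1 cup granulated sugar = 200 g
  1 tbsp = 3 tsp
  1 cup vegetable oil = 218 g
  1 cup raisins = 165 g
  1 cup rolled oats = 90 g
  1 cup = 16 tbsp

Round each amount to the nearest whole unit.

rolled oats: 4 oz; raisins: 722 g; granulated sugar: 115 g; cornstarch: 35 oz; vegetable oil: 170 g

Scaling factor: 50/20 = 5/2 = 2.5.
rolled oats: 0.5 cup × 5/2 × 90 g/cup ÷ 28.35 g/oz ≈ 4 oz
raisins: (1 cup + 12 tbsp = 1.75 cup) × 5/2 × 165 g/cup ≈ 722 g
granulated sugar: (3 tbsp + 2 tsp = 11/3 tbsp) × 5/2 ÷ 16 tbsp/cup × 200 g/cup ≈ 115 g
cornstarch: 400 g × 5/2 ÷ 28.35 g/oz ≈ 35 oz
vegetable oil: 5 tbsp × 5/2 ÷ 16 tbsp/cup × 218 g/cup ≈ 170 g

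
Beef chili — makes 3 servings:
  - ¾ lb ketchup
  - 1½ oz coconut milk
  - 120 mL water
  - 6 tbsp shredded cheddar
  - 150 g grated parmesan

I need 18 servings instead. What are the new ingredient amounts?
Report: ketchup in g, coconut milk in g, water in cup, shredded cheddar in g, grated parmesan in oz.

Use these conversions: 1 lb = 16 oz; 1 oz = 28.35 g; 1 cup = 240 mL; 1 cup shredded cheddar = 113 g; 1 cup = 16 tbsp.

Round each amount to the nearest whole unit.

Scaling factor: 18/3 = 6.
ketchup: 0.75 lb × 6 × 16 oz/lb × 28.35 g/oz ≈ 2041 g
coconut milk: 1.5 oz × 6 × 28.35 g/oz ≈ 255 g
water: 120 mL × 6 ÷ 240 mL/cup = 3 cup
shredded cheddar: 6 tbsp × 6 ÷ 16 tbsp/cup × 113 g/cup ≈ 254 g
grated parmesan: 150 g × 6 ÷ 28.35 g/oz ≈ 32 oz

ketchup: 2041 g; coconut milk: 255 g; water: 3 cup; shredded cheddar: 254 g; grated parmesan: 32 oz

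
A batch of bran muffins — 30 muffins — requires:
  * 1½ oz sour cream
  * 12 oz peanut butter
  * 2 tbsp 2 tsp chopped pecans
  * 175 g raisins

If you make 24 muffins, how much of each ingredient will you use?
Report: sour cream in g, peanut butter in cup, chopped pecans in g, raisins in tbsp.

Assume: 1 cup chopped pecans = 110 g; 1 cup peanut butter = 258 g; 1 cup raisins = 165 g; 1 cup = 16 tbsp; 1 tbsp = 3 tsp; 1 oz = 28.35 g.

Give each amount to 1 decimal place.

sour cream: 34.0 g; peanut butter: 1.1 cup; chopped pecans: 14.7 g; raisins: 13.6 tbsp

Scaling factor: 24/30 = 4/5 = 0.8.
sour cream: 1.5 oz × 4/5 × 28.35 g/oz ≈ 34.0 g
peanut butter: 12 oz × 4/5 × 28.35 g/oz ÷ 258 g/cup ≈ 1.1 cup
chopped pecans: (2 tbsp + 2 tsp = 8/3 tbsp) × 4/5 ÷ 16 tbsp/cup × 110 g/cup ≈ 14.7 g
raisins: 175 g × 4/5 ÷ 165 g/cup × 16 tbsp/cup ≈ 13.6 tbsp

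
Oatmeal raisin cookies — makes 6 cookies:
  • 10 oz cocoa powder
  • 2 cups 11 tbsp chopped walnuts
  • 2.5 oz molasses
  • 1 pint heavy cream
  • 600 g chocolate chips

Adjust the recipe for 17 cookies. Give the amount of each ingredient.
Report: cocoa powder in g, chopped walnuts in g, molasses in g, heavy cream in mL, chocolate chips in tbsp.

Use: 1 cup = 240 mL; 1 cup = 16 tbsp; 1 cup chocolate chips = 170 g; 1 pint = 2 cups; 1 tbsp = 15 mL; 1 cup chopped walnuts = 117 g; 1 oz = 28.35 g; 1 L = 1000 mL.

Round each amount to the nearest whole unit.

Scaling factor: 17/6.
cocoa powder: 10 oz × 17/6 × 28.35 g/oz ≈ 803 g
chopped walnuts: (2 cup + 11 tbsp = 2.6875 cup) × 17/6 × 117 g/cup ≈ 891 g
molasses: 2.5 oz × 17/6 × 28.35 g/oz ≈ 201 g
heavy cream: 1 pint × 17/6 × 2 cup/pint × 240 mL/cup = 1360 mL
chocolate chips: 600 g × 17/6 ÷ 170 g/cup × 16 tbsp/cup = 160 tbsp

cocoa powder: 803 g; chopped walnuts: 891 g; molasses: 201 g; heavy cream: 1360 mL; chocolate chips: 160 tbsp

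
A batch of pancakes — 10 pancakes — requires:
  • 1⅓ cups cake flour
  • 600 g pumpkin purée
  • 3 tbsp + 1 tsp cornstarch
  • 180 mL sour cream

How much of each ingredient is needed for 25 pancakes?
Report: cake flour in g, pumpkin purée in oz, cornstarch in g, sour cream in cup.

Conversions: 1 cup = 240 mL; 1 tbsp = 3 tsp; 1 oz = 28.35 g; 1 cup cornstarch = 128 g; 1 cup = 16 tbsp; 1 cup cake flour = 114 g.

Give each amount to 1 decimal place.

cake flour: 380.0 g; pumpkin purée: 52.9 oz; cornstarch: 66.7 g; sour cream: 1.9 cup

Scaling factor: 25/10 = 5/2 = 2.5.
cake flour: 4/3 cup × 5/2 × 114 g/cup = 380.0 g
pumpkin purée: 600 g × 5/2 ÷ 28.35 g/oz ≈ 52.9 oz
cornstarch: (3 tbsp + 1 tsp = 10/3 tbsp) × 5/2 ÷ 16 tbsp/cup × 128 g/cup ≈ 66.7 g
sour cream: 180 mL × 5/2 ÷ 240 mL/cup ≈ 1.9 cup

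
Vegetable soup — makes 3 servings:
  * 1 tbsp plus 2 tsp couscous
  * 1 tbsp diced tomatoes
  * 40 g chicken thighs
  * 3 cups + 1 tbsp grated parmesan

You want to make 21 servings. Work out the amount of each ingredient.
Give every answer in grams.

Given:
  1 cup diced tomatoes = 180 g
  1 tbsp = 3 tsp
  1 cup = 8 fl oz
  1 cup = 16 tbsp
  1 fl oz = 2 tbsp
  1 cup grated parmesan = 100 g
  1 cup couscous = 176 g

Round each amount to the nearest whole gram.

Scaling factor: 21/3 = 7.
couscous: (1 tbsp + 2 tsp = 5/3 tbsp) × 7 ÷ 16 tbsp/cup × 176 g/cup ≈ 128 g
diced tomatoes: 1 tbsp × 7 ÷ 16 tbsp/cup × 180 g/cup ≈ 79 g
chicken thighs: 40 g × 7 = 280 g
grated parmesan: (3 cup + 1 tbsp = 3.0625 cup) × 7 × 100 g/cup ≈ 2144 g

couscous: 128 g; diced tomatoes: 79 g; chicken thighs: 280 g; grated parmesan: 2144 g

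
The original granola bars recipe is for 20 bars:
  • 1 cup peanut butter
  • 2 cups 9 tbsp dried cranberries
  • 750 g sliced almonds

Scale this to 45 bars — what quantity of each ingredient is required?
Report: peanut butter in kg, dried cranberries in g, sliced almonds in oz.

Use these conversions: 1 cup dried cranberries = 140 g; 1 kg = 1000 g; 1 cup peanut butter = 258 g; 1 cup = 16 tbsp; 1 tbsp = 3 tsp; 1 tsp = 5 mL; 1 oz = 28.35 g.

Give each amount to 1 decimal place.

peanut butter: 0.6 kg; dried cranberries: 807.2 g; sliced almonds: 59.5 oz

Scaling factor: 45/20 = 9/4 = 2.25.
peanut butter: 1 cup × 9/4 × 258 g/cup ÷ 1000 g/kg ≈ 0.6 kg
dried cranberries: (2 cup + 9 tbsp = 2.5625 cup) × 9/4 × 140 g/cup ≈ 807.2 g
sliced almonds: 750 g × 9/4 ÷ 28.35 g/oz ≈ 59.5 oz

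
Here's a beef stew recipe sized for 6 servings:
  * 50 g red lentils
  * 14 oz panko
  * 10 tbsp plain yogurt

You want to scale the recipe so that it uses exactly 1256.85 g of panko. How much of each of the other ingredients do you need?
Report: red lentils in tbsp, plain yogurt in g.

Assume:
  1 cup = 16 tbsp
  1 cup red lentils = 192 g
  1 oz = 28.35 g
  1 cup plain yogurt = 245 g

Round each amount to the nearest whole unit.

The original recipe has 396.9 g of panko, so the scaling factor is 1256.85 ÷ 396.9 = 19/6.
red lentils: 50 g × 19/6 ÷ 192 g/cup × 16 tbsp/cup ≈ 13 tbsp
plain yogurt: 10 tbsp × 19/6 ÷ 16 tbsp/cup × 245 g/cup ≈ 485 g

red lentils: 13 tbsp; plain yogurt: 485 g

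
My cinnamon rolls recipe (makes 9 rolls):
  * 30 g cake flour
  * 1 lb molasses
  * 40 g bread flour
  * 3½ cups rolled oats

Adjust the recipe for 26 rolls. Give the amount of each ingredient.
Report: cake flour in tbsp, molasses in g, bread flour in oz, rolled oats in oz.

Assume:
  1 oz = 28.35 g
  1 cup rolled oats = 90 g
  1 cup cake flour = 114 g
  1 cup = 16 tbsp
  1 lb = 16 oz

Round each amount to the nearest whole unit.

cake flour: 12 tbsp; molasses: 1310 g; bread flour: 4 oz; rolled oats: 32 oz

Scaling factor: 26/9.
cake flour: 30 g × 26/9 ÷ 114 g/cup × 16 tbsp/cup ≈ 12 tbsp
molasses: 1 lb × 26/9 × 16 oz/lb × 28.35 g/oz ≈ 1310 g
bread flour: 40 g × 26/9 ÷ 28.35 g/oz ≈ 4 oz
rolled oats: 3.5 cup × 26/9 × 90 g/cup ÷ 28.35 g/oz ≈ 32 oz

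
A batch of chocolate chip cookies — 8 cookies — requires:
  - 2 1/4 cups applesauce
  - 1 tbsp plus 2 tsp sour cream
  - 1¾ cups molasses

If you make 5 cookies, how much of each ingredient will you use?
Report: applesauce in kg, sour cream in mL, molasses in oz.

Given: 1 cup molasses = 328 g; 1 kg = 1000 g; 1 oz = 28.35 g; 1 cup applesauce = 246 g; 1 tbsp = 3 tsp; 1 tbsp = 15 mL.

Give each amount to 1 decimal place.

applesauce: 0.3 kg; sour cream: 15.6 mL; molasses: 12.7 oz

Scaling factor: 5/8 = 0.625.
applesauce: 2.25 cup × 5/8 × 246 g/cup ÷ 1000 g/kg ≈ 0.3 kg
sour cream: (1 tbsp + 2 tsp = 5/3 tbsp) × 5/8 × 15 mL/tbsp ≈ 15.6 mL
molasses: 1.75 cup × 5/8 × 328 g/cup ÷ 28.35 g/oz ≈ 12.7 oz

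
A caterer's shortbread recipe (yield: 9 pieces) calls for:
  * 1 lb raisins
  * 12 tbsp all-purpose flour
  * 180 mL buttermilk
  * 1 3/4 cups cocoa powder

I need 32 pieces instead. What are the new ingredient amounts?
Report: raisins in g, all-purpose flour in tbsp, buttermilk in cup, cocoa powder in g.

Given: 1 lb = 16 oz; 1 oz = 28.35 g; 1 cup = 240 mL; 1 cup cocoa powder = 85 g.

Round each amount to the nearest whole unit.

raisins: 1613 g; all-purpose flour: 43 tbsp; buttermilk: 3 cup; cocoa powder: 529 g

Scaling factor: 32/9.
raisins: 1 lb × 32/9 × 16 oz/lb × 28.35 g/oz ≈ 1613 g
all-purpose flour: 12 tbsp × 32/9 ≈ 43 tbsp
buttermilk: 180 mL × 32/9 ÷ 240 mL/cup ≈ 3 cup
cocoa powder: 1.75 cup × 32/9 × 85 g/cup ≈ 529 g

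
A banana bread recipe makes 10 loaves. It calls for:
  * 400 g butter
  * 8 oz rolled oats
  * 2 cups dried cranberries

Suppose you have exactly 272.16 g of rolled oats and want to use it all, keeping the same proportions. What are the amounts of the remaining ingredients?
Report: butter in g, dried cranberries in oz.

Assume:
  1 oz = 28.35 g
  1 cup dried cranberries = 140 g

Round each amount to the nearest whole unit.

The original recipe has 226.8 g of rolled oats, so the scaling factor is 272.16 ÷ 226.8 = 6/5 = 1.2.
butter: 400 g × 6/5 = 480 g
dried cranberries: 2 cup × 6/5 × 140 g/cup ÷ 28.35 g/oz ≈ 12 oz

butter: 480 g; dried cranberries: 12 oz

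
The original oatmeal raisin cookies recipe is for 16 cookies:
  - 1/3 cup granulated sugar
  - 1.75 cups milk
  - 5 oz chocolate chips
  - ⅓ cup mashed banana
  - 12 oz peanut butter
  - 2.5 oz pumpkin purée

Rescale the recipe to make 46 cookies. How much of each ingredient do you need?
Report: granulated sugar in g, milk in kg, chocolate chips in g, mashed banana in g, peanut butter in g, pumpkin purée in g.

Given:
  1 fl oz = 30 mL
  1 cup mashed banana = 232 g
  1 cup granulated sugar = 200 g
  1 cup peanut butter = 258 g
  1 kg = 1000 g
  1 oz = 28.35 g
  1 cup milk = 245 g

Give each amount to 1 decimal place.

granulated sugar: 191.7 g; milk: 1.2 kg; chocolate chips: 407.5 g; mashed banana: 222.3 g; peanut butter: 978.1 g; pumpkin purée: 203.8 g

Scaling factor: 46/16 = 23/8 = 2.875.
granulated sugar: 1/3 cup × 23/8 × 200 g/cup ≈ 191.7 g
milk: 1.75 cup × 23/8 × 245 g/cup ÷ 1000 g/kg ≈ 1.2 kg
chocolate chips: 5 oz × 23/8 × 28.35 g/oz ≈ 407.5 g
mashed banana: 1/3 cup × 23/8 × 232 g/cup ≈ 222.3 g
peanut butter: 12 oz × 23/8 × 28.35 g/oz ≈ 978.1 g
pumpkin purée: 2.5 oz × 23/8 × 28.35 g/oz ≈ 203.8 g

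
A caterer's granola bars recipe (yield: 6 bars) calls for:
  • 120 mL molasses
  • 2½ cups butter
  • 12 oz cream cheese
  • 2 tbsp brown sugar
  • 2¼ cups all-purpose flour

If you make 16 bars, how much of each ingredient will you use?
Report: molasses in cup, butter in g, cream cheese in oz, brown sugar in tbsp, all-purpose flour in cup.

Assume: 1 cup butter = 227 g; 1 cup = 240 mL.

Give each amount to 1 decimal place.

molasses: 1.3 cup; butter: 1513.3 g; cream cheese: 32.0 oz; brown sugar: 5.3 tbsp; all-purpose flour: 6.0 cup

Scaling factor: 16/6 = 8/3.
molasses: 120 mL × 8/3 ÷ 240 mL/cup ≈ 1.3 cup
butter: 2.5 cup × 8/3 × 227 g/cup ≈ 1513.3 g
cream cheese: 12 oz × 8/3 = 32.0 oz
brown sugar: 2 tbsp × 8/3 ≈ 5.3 tbsp
all-purpose flour: 2.25 cup × 8/3 = 6.0 cup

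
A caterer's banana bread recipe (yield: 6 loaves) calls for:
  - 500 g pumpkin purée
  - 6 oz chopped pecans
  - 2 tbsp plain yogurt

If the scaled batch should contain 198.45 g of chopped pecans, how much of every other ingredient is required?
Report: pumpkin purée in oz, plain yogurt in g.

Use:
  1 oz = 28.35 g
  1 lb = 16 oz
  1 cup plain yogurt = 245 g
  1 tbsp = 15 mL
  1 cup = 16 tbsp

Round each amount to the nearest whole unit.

The original recipe has 170.1 g of chopped pecans, so the scaling factor is 198.45 ÷ 170.1 = 7/6.
pumpkin purée: 500 g × 7/6 ÷ 28.35 g/oz ≈ 21 oz
plain yogurt: 2 tbsp × 7/6 ÷ 16 tbsp/cup × 245 g/cup ≈ 36 g

pumpkin purée: 21 oz; plain yogurt: 36 g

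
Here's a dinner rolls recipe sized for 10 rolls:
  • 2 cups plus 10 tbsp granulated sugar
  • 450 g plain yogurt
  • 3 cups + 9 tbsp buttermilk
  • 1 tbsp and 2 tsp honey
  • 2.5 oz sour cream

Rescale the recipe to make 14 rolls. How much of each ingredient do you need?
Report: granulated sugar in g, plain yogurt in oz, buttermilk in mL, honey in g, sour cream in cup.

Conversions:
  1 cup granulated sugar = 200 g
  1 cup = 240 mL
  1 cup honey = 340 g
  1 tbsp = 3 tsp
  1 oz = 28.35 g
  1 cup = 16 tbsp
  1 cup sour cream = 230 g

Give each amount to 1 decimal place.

Scaling factor: 14/10 = 7/5 = 1.4.
granulated sugar: (2 cup + 10 tbsp = 2.625 cup) × 7/5 × 200 g/cup = 735.0 g
plain yogurt: 450 g × 7/5 ÷ 28.35 g/oz ≈ 22.2 oz
buttermilk: (3 cup + 9 tbsp = 3.5625 cup) × 7/5 × 240 mL/cup = 1197.0 mL
honey: (1 tbsp + 2 tsp = 5/3 tbsp) × 7/5 ÷ 16 tbsp/cup × 340 g/cup ≈ 49.6 g
sour cream: 2.5 oz × 7/5 × 28.35 g/oz ÷ 230 g/cup ≈ 0.4 cup

granulated sugar: 735.0 g; plain yogurt: 22.2 oz; buttermilk: 1197.0 mL; honey: 49.6 g; sour cream: 0.4 cup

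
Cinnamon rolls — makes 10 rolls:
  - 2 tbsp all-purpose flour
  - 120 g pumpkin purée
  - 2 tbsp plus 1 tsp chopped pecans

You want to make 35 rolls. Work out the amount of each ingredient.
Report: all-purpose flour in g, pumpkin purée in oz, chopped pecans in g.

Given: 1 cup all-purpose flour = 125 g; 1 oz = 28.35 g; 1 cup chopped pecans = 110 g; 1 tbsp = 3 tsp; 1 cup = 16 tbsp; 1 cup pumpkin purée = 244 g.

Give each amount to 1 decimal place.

Scaling factor: 35/10 = 7/2 = 3.5.
all-purpose flour: 2 tbsp × 7/2 ÷ 16 tbsp/cup × 125 g/cup ≈ 54.7 g
pumpkin purée: 120 g × 7/2 ÷ 28.35 g/oz ≈ 14.8 oz
chopped pecans: (2 tbsp + 1 tsp = 7/3 tbsp) × 7/2 ÷ 16 tbsp/cup × 110 g/cup ≈ 56.1 g

all-purpose flour: 54.7 g; pumpkin purée: 14.8 oz; chopped pecans: 56.1 g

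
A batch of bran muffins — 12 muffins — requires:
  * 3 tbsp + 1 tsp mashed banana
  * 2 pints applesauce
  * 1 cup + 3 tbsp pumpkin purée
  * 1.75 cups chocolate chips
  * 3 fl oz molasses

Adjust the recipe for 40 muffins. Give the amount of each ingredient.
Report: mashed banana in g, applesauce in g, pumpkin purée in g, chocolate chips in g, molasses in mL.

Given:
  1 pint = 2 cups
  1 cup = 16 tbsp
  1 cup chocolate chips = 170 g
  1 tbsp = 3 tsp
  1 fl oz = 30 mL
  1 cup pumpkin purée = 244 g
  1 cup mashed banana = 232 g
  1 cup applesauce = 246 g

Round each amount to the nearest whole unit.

mashed banana: 161 g; applesauce: 3280 g; pumpkin purée: 966 g; chocolate chips: 992 g; molasses: 300 mL

Scaling factor: 40/12 = 10/3.
mashed banana: (3 tbsp + 1 tsp = 10/3 tbsp) × 10/3 ÷ 16 tbsp/cup × 232 g/cup ≈ 161 g
applesauce: 2 pint × 10/3 × 2 cup/pint × 246 g/cup = 3280 g
pumpkin purée: (1 cup + 3 tbsp = 1.1875 cup) × 10/3 × 244 g/cup ≈ 966 g
chocolate chips: 1.75 cup × 10/3 × 170 g/cup ≈ 992 g
molasses: 3 fl oz × 10/3 × 30 mL/fl oz = 300 mL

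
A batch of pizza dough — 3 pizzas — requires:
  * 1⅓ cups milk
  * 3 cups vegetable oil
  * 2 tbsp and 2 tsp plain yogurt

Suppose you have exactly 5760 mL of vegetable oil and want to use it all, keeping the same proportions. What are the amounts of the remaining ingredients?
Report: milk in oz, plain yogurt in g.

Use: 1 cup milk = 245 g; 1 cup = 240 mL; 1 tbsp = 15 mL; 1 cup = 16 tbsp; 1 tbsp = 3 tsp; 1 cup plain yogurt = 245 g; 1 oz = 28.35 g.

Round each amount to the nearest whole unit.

The original recipe has 720 mL of vegetable oil, so the scaling factor is 5760 ÷ 720 = 8.
milk: 4/3 cup × 8 × 245 g/cup ÷ 28.35 g/oz ≈ 92 oz
plain yogurt: (2 tbsp + 2 tsp = 8/3 tbsp) × 8 ÷ 16 tbsp/cup × 245 g/cup ≈ 327 g

milk: 92 oz; plain yogurt: 327 g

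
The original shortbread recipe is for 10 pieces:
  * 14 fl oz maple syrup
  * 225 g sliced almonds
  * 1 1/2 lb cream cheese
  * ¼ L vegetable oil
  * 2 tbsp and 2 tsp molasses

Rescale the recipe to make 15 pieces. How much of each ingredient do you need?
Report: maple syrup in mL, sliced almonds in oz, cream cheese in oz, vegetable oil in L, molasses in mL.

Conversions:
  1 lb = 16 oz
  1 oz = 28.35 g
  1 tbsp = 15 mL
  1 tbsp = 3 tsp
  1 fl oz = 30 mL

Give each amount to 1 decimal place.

maple syrup: 630.0 mL; sliced almonds: 11.9 oz; cream cheese: 36.0 oz; vegetable oil: 0.4 L; molasses: 60.0 mL

Scaling factor: 15/10 = 3/2 = 1.5.
maple syrup: 14 fl oz × 3/2 × 30 mL/fl oz = 630.0 mL
sliced almonds: 225 g × 3/2 ÷ 28.35 g/oz ≈ 11.9 oz
cream cheese: 1.5 lb × 3/2 × 16 oz/lb = 36.0 oz
vegetable oil: 0.25 L × 3/2 ≈ 0.4 L
molasses: (2 tbsp + 2 tsp = 8/3 tbsp) × 3/2 × 15 mL/tbsp = 60.0 mL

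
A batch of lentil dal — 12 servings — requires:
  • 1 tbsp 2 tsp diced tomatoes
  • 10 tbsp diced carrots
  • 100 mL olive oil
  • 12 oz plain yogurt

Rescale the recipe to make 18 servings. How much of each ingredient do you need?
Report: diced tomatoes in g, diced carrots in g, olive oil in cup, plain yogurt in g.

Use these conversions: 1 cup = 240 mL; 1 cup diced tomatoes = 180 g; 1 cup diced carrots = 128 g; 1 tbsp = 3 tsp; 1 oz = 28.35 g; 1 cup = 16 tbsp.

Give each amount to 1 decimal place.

diced tomatoes: 28.1 g; diced carrots: 120.0 g; olive oil: 0.6 cup; plain yogurt: 510.3 g

Scaling factor: 18/12 = 3/2 = 1.5.
diced tomatoes: (1 tbsp + 2 tsp = 5/3 tbsp) × 3/2 ÷ 16 tbsp/cup × 180 g/cup ≈ 28.1 g
diced carrots: 10 tbsp × 3/2 ÷ 16 tbsp/cup × 128 g/cup = 120.0 g
olive oil: 100 mL × 3/2 ÷ 240 mL/cup ≈ 0.6 cup
plain yogurt: 12 oz × 3/2 × 28.35 g/oz = 510.3 g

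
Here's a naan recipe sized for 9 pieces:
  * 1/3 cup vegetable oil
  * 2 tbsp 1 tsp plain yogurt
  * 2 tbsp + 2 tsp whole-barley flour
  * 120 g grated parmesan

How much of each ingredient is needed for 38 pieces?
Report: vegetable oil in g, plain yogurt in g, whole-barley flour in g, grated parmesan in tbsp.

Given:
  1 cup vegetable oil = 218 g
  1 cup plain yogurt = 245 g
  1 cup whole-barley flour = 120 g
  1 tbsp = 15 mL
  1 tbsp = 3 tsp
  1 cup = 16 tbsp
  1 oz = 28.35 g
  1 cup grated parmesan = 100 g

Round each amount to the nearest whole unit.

vegetable oil: 307 g; plain yogurt: 151 g; whole-barley flour: 84 g; grated parmesan: 81 tbsp

Scaling factor: 38/9.
vegetable oil: 1/3 cup × 38/9 × 218 g/cup ≈ 307 g
plain yogurt: (2 tbsp + 1 tsp = 7/3 tbsp) × 38/9 ÷ 16 tbsp/cup × 245 g/cup ≈ 151 g
whole-barley flour: (2 tbsp + 2 tsp = 8/3 tbsp) × 38/9 ÷ 16 tbsp/cup × 120 g/cup ≈ 84 g
grated parmesan: 120 g × 38/9 ÷ 100 g/cup × 16 tbsp/cup ≈ 81 tbsp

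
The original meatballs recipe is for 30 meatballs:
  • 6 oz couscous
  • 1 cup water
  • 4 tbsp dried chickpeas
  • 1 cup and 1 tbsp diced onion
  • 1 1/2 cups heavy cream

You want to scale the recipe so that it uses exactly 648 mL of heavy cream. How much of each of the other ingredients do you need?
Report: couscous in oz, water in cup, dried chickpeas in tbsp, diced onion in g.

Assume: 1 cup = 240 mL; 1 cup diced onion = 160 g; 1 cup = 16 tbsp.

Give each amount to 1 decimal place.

couscous: 10.8 oz; water: 1.8 cup; dried chickpeas: 7.2 tbsp; diced onion: 306.0 g

The original recipe has 360 mL of heavy cream, so the scaling factor is 648 ÷ 360 = 9/5 = 1.8.
couscous: 6 oz × 9/5 = 10.8 oz
water: 1 cup × 9/5 = 1.8 cup
dried chickpeas: 4 tbsp × 9/5 = 7.2 tbsp
diced onion: (1 cup + 1 tbsp = 1.0625 cup) × 9/5 × 160 g/cup = 306.0 g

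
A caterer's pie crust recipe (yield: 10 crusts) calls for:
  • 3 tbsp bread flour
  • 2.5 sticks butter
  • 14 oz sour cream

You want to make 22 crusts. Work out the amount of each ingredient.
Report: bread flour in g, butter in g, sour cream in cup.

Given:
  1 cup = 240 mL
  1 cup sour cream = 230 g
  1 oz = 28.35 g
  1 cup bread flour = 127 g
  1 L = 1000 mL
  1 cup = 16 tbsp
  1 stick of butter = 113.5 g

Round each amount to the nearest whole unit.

Scaling factor: 22/10 = 11/5 = 2.2.
bread flour: 3 tbsp × 11/5 ÷ 16 tbsp/cup × 127 g/cup ≈ 52 g
butter: 2.5 stick × 11/5 × 113.5 g/stick ≈ 624 g
sour cream: 14 oz × 11/5 × 28.35 g/oz ÷ 230 g/cup ≈ 4 cup

bread flour: 52 g; butter: 624 g; sour cream: 4 cup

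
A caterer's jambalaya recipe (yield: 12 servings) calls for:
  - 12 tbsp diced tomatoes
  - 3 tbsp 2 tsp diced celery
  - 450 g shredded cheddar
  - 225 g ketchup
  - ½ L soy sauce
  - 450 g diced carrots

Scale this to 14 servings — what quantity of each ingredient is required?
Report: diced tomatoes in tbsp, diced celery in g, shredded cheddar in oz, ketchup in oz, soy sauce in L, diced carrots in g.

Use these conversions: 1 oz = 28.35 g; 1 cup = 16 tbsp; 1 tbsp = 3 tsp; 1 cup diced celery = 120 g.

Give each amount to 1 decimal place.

Scaling factor: 14/12 = 7/6.
diced tomatoes: 12 tbsp × 7/6 = 14.0 tbsp
diced celery: (3 tbsp + 2 tsp = 11/3 tbsp) × 7/6 ÷ 16 tbsp/cup × 120 g/cup ≈ 32.1 g
shredded cheddar: 450 g × 7/6 ÷ 28.35 g/oz ≈ 18.5 oz
ketchup: 225 g × 7/6 ÷ 28.35 g/oz ≈ 9.3 oz
soy sauce: 0.5 L × 7/6 ≈ 0.6 L
diced carrots: 450 g × 7/6 = 525.0 g

diced tomatoes: 14.0 tbsp; diced celery: 32.1 g; shredded cheddar: 18.5 oz; ketchup: 9.3 oz; soy sauce: 0.6 L; diced carrots: 525.0 g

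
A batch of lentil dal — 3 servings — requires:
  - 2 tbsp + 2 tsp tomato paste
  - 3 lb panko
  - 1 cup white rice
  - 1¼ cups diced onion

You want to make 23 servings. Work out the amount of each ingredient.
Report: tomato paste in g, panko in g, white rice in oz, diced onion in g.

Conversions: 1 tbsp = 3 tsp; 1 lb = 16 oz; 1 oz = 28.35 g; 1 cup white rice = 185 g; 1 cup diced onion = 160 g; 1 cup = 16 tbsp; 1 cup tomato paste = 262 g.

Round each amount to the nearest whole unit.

tomato paste: 335 g; panko: 10433 g; white rice: 50 oz; diced onion: 1533 g

Scaling factor: 23/3.
tomato paste: (2 tbsp + 2 tsp = 8/3 tbsp) × 23/3 ÷ 16 tbsp/cup × 262 g/cup ≈ 335 g
panko: 3 lb × 23/3 × 16 oz/lb × 28.35 g/oz ≈ 10433 g
white rice: 1 cup × 23/3 × 185 g/cup ÷ 28.35 g/oz ≈ 50 oz
diced onion: 1.25 cup × 23/3 × 160 g/cup ≈ 1533 g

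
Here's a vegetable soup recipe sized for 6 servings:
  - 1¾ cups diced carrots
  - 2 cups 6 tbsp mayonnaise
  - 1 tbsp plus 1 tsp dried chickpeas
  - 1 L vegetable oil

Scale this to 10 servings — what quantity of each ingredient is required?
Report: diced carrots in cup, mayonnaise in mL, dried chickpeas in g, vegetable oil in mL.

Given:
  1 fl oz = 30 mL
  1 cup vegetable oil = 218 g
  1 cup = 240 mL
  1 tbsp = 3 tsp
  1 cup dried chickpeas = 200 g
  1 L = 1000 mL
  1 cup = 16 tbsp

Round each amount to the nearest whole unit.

Scaling factor: 10/6 = 5/3.
diced carrots: 1.75 cup × 5/3 ≈ 3 cup
mayonnaise: (2 cup + 6 tbsp = 2.375 cup) × 5/3 × 240 mL/cup = 950 mL
dried chickpeas: (1 tbsp + 1 tsp = 4/3 tbsp) × 5/3 ÷ 16 tbsp/cup × 200 g/cup ≈ 28 g
vegetable oil: 1 L × 5/3 × 1000 mL/L ≈ 1667 mL

diced carrots: 3 cup; mayonnaise: 950 mL; dried chickpeas: 28 g; vegetable oil: 1667 mL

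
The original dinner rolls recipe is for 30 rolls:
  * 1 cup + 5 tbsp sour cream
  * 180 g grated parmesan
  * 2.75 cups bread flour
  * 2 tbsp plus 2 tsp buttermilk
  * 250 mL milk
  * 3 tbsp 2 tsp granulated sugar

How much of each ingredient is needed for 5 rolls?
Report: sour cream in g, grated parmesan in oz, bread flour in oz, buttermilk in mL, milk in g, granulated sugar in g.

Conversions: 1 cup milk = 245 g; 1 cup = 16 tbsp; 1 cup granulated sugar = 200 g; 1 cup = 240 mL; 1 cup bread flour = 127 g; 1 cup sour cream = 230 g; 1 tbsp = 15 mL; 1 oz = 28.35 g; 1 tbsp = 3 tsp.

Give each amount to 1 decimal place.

sour cream: 50.3 g; grated parmesan: 1.1 oz; bread flour: 2.1 oz; buttermilk: 6.7 mL; milk: 42.5 g; granulated sugar: 7.6 g

Scaling factor: 5/30 = 1/6.
sour cream: (1 cup + 5 tbsp = 1.3125 cup) × 1/6 × 230 g/cup ≈ 50.3 g
grated parmesan: 180 g × 1/6 ÷ 28.35 g/oz ≈ 1.1 oz
bread flour: 2.75 cup × 1/6 × 127 g/cup ÷ 28.35 g/oz ≈ 2.1 oz
buttermilk: (2 tbsp + 2 tsp = 8/3 tbsp) × 1/6 × 15 mL/tbsp ≈ 6.7 mL
milk: 250 mL × 1/6 ÷ 240 mL/cup × 245 g/cup ≈ 42.5 g
granulated sugar: (3 tbsp + 2 tsp = 11/3 tbsp) × 1/6 ÷ 16 tbsp/cup × 200 g/cup ≈ 7.6 g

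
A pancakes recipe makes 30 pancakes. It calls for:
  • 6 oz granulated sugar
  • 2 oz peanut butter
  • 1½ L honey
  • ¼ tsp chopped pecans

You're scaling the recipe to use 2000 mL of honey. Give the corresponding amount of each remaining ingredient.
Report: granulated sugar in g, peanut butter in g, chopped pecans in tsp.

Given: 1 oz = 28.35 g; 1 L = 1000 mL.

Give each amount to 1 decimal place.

The original recipe has 1500 mL of honey, so the scaling factor is 2000 ÷ 1500 = 4/3.
granulated sugar: 6 oz × 4/3 × 28.35 g/oz = 226.8 g
peanut butter: 2 oz × 4/3 × 28.35 g/oz = 75.6 g
chopped pecans: 0.25 tsp × 4/3 ≈ 0.3 tsp

granulated sugar: 226.8 g; peanut butter: 75.6 g; chopped pecans: 0.3 tsp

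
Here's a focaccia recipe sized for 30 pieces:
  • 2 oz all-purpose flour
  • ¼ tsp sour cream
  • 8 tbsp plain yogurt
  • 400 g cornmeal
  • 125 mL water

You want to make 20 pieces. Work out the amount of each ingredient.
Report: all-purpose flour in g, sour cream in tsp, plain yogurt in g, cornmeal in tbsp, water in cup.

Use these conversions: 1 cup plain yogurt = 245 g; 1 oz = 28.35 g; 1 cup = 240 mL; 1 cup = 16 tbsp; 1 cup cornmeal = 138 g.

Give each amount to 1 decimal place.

all-purpose flour: 37.8 g; sour cream: 0.2 tsp; plain yogurt: 81.7 g; cornmeal: 30.9 tbsp; water: 0.3 cup

Scaling factor: 20/30 = 2/3.
all-purpose flour: 2 oz × 2/3 × 28.35 g/oz = 37.8 g
sour cream: 0.25 tsp × 2/3 ≈ 0.2 tsp
plain yogurt: 8 tbsp × 2/3 ÷ 16 tbsp/cup × 245 g/cup ≈ 81.7 g
cornmeal: 400 g × 2/3 ÷ 138 g/cup × 16 tbsp/cup ≈ 30.9 tbsp
water: 125 mL × 2/3 ÷ 240 mL/cup ≈ 0.3 cup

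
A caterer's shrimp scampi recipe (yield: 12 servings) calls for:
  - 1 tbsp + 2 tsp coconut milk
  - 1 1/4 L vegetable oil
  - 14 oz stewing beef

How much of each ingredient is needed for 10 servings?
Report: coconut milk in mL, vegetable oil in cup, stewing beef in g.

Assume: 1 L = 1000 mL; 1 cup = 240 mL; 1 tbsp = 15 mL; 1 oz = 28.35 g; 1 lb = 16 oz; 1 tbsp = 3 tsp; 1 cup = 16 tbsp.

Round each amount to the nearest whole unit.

Scaling factor: 10/12 = 5/6.
coconut milk: (1 tbsp + 2 tsp = 5/3 tbsp) × 5/6 × 15 mL/tbsp ≈ 21 mL
vegetable oil: 1.25 L × 5/6 × 1000 mL/L ÷ 240 mL/cup ≈ 4 cup
stewing beef: 14 oz × 5/6 × 28.35 g/oz ≈ 331 g

coconut milk: 21 mL; vegetable oil: 4 cup; stewing beef: 331 g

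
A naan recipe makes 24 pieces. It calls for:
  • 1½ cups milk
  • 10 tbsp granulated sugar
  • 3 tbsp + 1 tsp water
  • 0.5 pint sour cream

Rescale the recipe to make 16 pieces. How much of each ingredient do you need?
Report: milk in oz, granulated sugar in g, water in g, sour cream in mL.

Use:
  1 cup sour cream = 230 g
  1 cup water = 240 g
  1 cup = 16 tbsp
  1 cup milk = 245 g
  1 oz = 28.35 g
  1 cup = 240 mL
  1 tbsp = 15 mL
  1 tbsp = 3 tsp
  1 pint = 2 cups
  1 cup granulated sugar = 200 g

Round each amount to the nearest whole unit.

milk: 9 oz; granulated sugar: 83 g; water: 33 g; sour cream: 160 mL

Scaling factor: 16/24 = 2/3.
milk: 1.5 cup × 2/3 × 245 g/cup ÷ 28.35 g/oz ≈ 9 oz
granulated sugar: 10 tbsp × 2/3 ÷ 16 tbsp/cup × 200 g/cup ≈ 83 g
water: (3 tbsp + 1 tsp = 10/3 tbsp) × 2/3 ÷ 16 tbsp/cup × 240 g/cup ≈ 33 g
sour cream: 0.5 pint × 2/3 × 2 cup/pint × 240 mL/cup = 160 mL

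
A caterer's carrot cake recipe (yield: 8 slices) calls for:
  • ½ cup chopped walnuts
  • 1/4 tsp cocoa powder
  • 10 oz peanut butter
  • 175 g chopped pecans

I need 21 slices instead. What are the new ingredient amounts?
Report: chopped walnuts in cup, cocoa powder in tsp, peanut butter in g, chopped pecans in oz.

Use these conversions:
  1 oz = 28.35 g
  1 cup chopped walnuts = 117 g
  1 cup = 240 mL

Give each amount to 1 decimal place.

chopped walnuts: 1.3 cup; cocoa powder: 0.7 tsp; peanut butter: 744.2 g; chopped pecans: 16.2 oz

Scaling factor: 21/8 = 2.625.
chopped walnuts: 0.5 cup × 21/8 ≈ 1.3 cup
cocoa powder: 0.25 tsp × 21/8 ≈ 0.7 tsp
peanut butter: 10 oz × 21/8 × 28.35 g/oz ≈ 744.2 g
chopped pecans: 175 g × 21/8 ÷ 28.35 g/oz ≈ 16.2 oz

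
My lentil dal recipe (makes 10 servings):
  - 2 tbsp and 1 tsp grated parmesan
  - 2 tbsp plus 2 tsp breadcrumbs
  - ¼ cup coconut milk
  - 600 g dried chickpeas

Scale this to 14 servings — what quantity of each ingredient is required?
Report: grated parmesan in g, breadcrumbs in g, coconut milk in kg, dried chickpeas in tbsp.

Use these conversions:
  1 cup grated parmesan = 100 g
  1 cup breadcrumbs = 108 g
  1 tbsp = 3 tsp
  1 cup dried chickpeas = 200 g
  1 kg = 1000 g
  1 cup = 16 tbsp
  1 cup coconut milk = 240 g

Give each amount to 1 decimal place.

Scaling factor: 14/10 = 7/5 = 1.4.
grated parmesan: (2 tbsp + 1 tsp = 7/3 tbsp) × 7/5 ÷ 16 tbsp/cup × 100 g/cup ≈ 20.4 g
breadcrumbs: (2 tbsp + 2 tsp = 8/3 tbsp) × 7/5 ÷ 16 tbsp/cup × 108 g/cup = 25.2 g
coconut milk: 0.25 cup × 7/5 × 240 g/cup ÷ 1000 g/kg ≈ 0.1 kg
dried chickpeas: 600 g × 7/5 ÷ 200 g/cup × 16 tbsp/cup = 67.2 tbsp

grated parmesan: 20.4 g; breadcrumbs: 25.2 g; coconut milk: 0.1 kg; dried chickpeas: 67.2 tbsp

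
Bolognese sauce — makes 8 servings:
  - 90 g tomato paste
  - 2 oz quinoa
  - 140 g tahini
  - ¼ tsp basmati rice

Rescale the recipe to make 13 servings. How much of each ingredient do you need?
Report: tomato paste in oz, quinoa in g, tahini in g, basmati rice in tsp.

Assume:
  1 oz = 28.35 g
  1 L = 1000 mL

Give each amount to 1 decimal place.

tomato paste: 5.2 oz; quinoa: 92.1 g; tahini: 227.5 g; basmati rice: 0.4 tsp

Scaling factor: 13/8 = 1.625.
tomato paste: 90 g × 13/8 ÷ 28.35 g/oz ≈ 5.2 oz
quinoa: 2 oz × 13/8 × 28.35 g/oz ≈ 92.1 g
tahini: 140 g × 13/8 = 227.5 g
basmati rice: 0.25 tsp × 13/8 ≈ 0.4 tsp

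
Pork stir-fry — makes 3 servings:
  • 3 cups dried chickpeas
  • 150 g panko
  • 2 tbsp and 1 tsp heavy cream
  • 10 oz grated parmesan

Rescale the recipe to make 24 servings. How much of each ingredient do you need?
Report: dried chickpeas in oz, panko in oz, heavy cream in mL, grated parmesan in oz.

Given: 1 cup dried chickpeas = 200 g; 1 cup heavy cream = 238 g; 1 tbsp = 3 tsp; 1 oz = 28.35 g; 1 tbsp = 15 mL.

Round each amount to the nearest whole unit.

dried chickpeas: 169 oz; panko: 42 oz; heavy cream: 280 mL; grated parmesan: 80 oz

Scaling factor: 24/3 = 8.
dried chickpeas: 3 cup × 8 × 200 g/cup ÷ 28.35 g/oz ≈ 169 oz
panko: 150 g × 8 ÷ 28.35 g/oz ≈ 42 oz
heavy cream: (2 tbsp + 1 tsp = 7/3 tbsp) × 8 × 15 mL/tbsp = 280 mL
grated parmesan: 10 oz × 8 = 80 oz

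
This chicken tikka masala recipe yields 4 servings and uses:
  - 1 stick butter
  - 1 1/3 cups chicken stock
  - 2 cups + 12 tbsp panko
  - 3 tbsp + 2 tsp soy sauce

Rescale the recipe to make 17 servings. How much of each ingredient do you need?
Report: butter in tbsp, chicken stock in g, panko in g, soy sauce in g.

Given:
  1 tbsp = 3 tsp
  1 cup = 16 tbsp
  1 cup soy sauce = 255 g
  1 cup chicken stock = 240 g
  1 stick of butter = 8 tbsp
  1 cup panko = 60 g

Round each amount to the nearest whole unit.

Scaling factor: 17/4 = 4.25.
butter: 1 stick × 17/4 × 8 tbsp/stick = 34 tbsp
chicken stock: 4/3 cup × 17/4 × 240 g/cup = 1360 g
panko: (2 cup + 12 tbsp = 2.75 cup) × 17/4 × 60 g/cup ≈ 701 g
soy sauce: (3 tbsp + 2 tsp = 11/3 tbsp) × 17/4 ÷ 16 tbsp/cup × 255 g/cup ≈ 248 g

butter: 34 tbsp; chicken stock: 1360 g; panko: 701 g; soy sauce: 248 g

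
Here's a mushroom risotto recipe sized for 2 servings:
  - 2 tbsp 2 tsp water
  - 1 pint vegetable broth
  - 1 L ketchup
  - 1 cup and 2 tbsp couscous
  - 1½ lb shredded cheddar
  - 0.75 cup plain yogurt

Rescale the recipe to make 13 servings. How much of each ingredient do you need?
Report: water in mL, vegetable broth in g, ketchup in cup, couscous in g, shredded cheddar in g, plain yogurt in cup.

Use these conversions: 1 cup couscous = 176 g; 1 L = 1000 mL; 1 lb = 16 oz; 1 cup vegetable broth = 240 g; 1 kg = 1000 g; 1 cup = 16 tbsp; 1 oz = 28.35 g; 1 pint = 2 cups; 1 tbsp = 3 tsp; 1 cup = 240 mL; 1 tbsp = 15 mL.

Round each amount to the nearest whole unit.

Scaling factor: 13/2 = 6.5.
water: (2 tbsp + 2 tsp = 8/3 tbsp) × 13/2 × 15 mL/tbsp = 260 mL
vegetable broth: 1 pint × 13/2 × 2 cup/pint × 240 g/cup = 3120 g
ketchup: 1 L × 13/2 × 1000 mL/L ÷ 240 mL/cup ≈ 27 cup
couscous: (1 cup + 2 tbsp = 1.125 cup) × 13/2 × 176 g/cup = 1287 g
shredded cheddar: 1.5 lb × 13/2 × 16 oz/lb × 28.35 g/oz ≈ 4423 g
plain yogurt: 0.75 cup × 13/2 ≈ 5 cup

water: 260 mL; vegetable broth: 3120 g; ketchup: 27 cup; couscous: 1287 g; shredded cheddar: 4423 g; plain yogurt: 5 cup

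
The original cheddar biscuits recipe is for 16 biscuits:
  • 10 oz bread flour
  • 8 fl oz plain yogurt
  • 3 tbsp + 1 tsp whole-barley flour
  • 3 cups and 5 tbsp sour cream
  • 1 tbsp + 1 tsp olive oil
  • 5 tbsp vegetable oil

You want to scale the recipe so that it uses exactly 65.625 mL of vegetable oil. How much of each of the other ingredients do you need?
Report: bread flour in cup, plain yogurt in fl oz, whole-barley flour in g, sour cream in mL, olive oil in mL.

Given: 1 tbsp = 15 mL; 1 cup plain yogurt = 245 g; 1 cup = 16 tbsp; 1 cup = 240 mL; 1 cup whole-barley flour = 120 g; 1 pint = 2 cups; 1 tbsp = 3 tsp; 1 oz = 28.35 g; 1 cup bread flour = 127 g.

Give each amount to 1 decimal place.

bread flour: 2.0 cup; plain yogurt: 7.0 fl oz; whole-barley flour: 21.9 g; sour cream: 695.6 mL; olive oil: 17.5 mL

The original recipe has 75 mL of vegetable oil, so the scaling factor is 65.625 ÷ 75 = 7/8 = 0.875.
bread flour: 10 oz × 7/8 × 28.35 g/oz ÷ 127 g/cup ≈ 2.0 cup
plain yogurt: 8 fl oz × 7/8 = 7.0 fl oz
whole-barley flour: (3 tbsp + 1 tsp = 10/3 tbsp) × 7/8 ÷ 16 tbsp/cup × 120 g/cup ≈ 21.9 g
sour cream: (3 cup + 5 tbsp = 3.3125 cup) × 7/8 × 240 mL/cup ≈ 695.6 mL
olive oil: (1 tbsp + 1 tsp = 4/3 tbsp) × 7/8 × 15 mL/tbsp = 17.5 mL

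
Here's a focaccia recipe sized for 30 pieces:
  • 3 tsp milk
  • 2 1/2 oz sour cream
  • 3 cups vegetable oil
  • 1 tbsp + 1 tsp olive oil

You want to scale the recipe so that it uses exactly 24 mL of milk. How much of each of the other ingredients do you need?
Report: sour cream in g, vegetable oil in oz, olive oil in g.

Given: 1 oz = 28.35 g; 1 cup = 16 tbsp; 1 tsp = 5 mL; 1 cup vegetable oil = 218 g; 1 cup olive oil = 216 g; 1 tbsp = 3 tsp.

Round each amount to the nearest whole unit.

sour cream: 113 g; vegetable oil: 37 oz; olive oil: 29 g

The original recipe has 15 mL of milk, so the scaling factor is 24 ÷ 15 = 8/5 = 1.6.
sour cream: 2.5 oz × 8/5 × 28.35 g/oz ≈ 113 g
vegetable oil: 3 cup × 8/5 × 218 g/cup ÷ 28.35 g/oz ≈ 37 oz
olive oil: (1 tbsp + 1 tsp = 4/3 tbsp) × 8/5 ÷ 16 tbsp/cup × 216 g/cup ≈ 29 g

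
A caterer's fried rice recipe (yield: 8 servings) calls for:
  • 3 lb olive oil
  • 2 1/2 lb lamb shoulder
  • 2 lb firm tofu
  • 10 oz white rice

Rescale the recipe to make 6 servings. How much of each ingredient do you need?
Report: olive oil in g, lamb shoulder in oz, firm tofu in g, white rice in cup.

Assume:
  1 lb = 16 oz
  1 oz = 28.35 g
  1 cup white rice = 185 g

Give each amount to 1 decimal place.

olive oil: 1020.6 g; lamb shoulder: 30.0 oz; firm tofu: 680.4 g; white rice: 1.1 cup

Scaling factor: 6/8 = 3/4 = 0.75.
olive oil: 3 lb × 3/4 × 16 oz/lb × 28.35 g/oz = 1020.6 g
lamb shoulder: 2.5 lb × 3/4 × 16 oz/lb = 30.0 oz
firm tofu: 2 lb × 3/4 × 16 oz/lb × 28.35 g/oz = 680.4 g
white rice: 10 oz × 3/4 × 28.35 g/oz ÷ 185 g/cup ≈ 1.1 cup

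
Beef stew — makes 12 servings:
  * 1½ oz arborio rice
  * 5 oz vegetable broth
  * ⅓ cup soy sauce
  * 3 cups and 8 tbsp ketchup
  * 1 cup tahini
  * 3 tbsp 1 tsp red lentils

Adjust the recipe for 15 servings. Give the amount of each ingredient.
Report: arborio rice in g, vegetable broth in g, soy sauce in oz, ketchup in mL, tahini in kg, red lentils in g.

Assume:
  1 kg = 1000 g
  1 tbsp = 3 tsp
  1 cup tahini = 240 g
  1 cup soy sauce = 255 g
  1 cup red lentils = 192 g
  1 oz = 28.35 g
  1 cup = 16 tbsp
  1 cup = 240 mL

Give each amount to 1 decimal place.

arborio rice: 53.2 g; vegetable broth: 177.2 g; soy sauce: 3.7 oz; ketchup: 1050.0 mL; tahini: 0.3 kg; red lentils: 50.0 g

Scaling factor: 15/12 = 5/4 = 1.25.
arborio rice: 1.5 oz × 5/4 × 28.35 g/oz ≈ 53.2 g
vegetable broth: 5 oz × 5/4 × 28.35 g/oz ≈ 177.2 g
soy sauce: 1/3 cup × 5/4 × 255 g/cup ÷ 28.35 g/oz ≈ 3.7 oz
ketchup: (3 cup + 8 tbsp = 3.5 cup) × 5/4 × 240 mL/cup = 1050.0 mL
tahini: 1 cup × 5/4 × 240 g/cup ÷ 1000 g/kg = 0.3 kg
red lentils: (3 tbsp + 1 tsp = 10/3 tbsp) × 5/4 ÷ 16 tbsp/cup × 192 g/cup = 50.0 g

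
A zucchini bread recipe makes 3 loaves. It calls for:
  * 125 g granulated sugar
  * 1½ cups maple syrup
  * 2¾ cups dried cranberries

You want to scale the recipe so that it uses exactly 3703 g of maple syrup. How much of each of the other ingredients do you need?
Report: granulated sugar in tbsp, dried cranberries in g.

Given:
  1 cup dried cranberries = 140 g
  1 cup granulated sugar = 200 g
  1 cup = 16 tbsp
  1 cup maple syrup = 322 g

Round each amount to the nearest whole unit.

The original recipe has 483 g of maple syrup, so the scaling factor is 3703 ÷ 483 = 23/3.
granulated sugar: 125 g × 23/3 ÷ 200 g/cup × 16 tbsp/cup ≈ 77 tbsp
dried cranberries: 2.75 cup × 23/3 × 140 g/cup ≈ 2952 g

granulated sugar: 77 tbsp; dried cranberries: 2952 g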